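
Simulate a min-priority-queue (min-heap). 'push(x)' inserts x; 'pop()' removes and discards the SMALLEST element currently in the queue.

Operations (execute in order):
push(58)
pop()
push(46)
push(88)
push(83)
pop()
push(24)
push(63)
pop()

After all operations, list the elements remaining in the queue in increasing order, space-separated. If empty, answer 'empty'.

push(58): heap contents = [58]
pop() → 58: heap contents = []
push(46): heap contents = [46]
push(88): heap contents = [46, 88]
push(83): heap contents = [46, 83, 88]
pop() → 46: heap contents = [83, 88]
push(24): heap contents = [24, 83, 88]
push(63): heap contents = [24, 63, 83, 88]
pop() → 24: heap contents = [63, 83, 88]

Answer: 63 83 88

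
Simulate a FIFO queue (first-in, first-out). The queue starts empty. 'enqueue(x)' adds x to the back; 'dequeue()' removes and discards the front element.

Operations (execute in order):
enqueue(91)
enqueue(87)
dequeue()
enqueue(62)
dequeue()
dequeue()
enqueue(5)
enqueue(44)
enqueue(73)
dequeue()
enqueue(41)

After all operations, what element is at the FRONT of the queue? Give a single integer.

Answer: 44

Derivation:
enqueue(91): queue = [91]
enqueue(87): queue = [91, 87]
dequeue(): queue = [87]
enqueue(62): queue = [87, 62]
dequeue(): queue = [62]
dequeue(): queue = []
enqueue(5): queue = [5]
enqueue(44): queue = [5, 44]
enqueue(73): queue = [5, 44, 73]
dequeue(): queue = [44, 73]
enqueue(41): queue = [44, 73, 41]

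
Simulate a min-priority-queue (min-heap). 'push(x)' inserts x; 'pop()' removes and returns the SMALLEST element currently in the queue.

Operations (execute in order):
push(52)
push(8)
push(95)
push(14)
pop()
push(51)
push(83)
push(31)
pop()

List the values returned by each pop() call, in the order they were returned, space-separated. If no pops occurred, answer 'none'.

push(52): heap contents = [52]
push(8): heap contents = [8, 52]
push(95): heap contents = [8, 52, 95]
push(14): heap contents = [8, 14, 52, 95]
pop() → 8: heap contents = [14, 52, 95]
push(51): heap contents = [14, 51, 52, 95]
push(83): heap contents = [14, 51, 52, 83, 95]
push(31): heap contents = [14, 31, 51, 52, 83, 95]
pop() → 14: heap contents = [31, 51, 52, 83, 95]

Answer: 8 14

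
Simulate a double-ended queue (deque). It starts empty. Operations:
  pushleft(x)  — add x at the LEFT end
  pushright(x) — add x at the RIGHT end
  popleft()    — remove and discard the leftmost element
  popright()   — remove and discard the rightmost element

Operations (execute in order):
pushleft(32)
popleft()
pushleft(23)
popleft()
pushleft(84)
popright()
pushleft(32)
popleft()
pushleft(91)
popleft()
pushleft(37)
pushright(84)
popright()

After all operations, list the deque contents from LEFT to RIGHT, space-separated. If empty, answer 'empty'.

Answer: 37

Derivation:
pushleft(32): [32]
popleft(): []
pushleft(23): [23]
popleft(): []
pushleft(84): [84]
popright(): []
pushleft(32): [32]
popleft(): []
pushleft(91): [91]
popleft(): []
pushleft(37): [37]
pushright(84): [37, 84]
popright(): [37]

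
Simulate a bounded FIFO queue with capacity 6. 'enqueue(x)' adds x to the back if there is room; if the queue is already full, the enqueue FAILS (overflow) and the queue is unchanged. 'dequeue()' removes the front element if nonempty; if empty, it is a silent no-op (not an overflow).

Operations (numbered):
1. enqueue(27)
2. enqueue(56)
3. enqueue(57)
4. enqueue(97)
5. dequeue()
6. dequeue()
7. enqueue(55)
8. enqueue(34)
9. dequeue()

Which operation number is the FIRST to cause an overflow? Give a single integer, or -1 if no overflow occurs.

1. enqueue(27): size=1
2. enqueue(56): size=2
3. enqueue(57): size=3
4. enqueue(97): size=4
5. dequeue(): size=3
6. dequeue(): size=2
7. enqueue(55): size=3
8. enqueue(34): size=4
9. dequeue(): size=3

Answer: -1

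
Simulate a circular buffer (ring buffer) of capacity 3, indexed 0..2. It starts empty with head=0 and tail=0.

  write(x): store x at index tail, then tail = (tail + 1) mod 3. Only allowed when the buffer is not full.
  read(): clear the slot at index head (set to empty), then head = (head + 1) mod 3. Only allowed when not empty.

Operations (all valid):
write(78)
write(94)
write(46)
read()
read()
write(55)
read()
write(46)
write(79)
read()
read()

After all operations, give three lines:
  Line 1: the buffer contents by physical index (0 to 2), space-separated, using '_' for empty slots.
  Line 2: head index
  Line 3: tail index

write(78): buf=[78 _ _], head=0, tail=1, size=1
write(94): buf=[78 94 _], head=0, tail=2, size=2
write(46): buf=[78 94 46], head=0, tail=0, size=3
read(): buf=[_ 94 46], head=1, tail=0, size=2
read(): buf=[_ _ 46], head=2, tail=0, size=1
write(55): buf=[55 _ 46], head=2, tail=1, size=2
read(): buf=[55 _ _], head=0, tail=1, size=1
write(46): buf=[55 46 _], head=0, tail=2, size=2
write(79): buf=[55 46 79], head=0, tail=0, size=3
read(): buf=[_ 46 79], head=1, tail=0, size=2
read(): buf=[_ _ 79], head=2, tail=0, size=1

Answer: _ _ 79
2
0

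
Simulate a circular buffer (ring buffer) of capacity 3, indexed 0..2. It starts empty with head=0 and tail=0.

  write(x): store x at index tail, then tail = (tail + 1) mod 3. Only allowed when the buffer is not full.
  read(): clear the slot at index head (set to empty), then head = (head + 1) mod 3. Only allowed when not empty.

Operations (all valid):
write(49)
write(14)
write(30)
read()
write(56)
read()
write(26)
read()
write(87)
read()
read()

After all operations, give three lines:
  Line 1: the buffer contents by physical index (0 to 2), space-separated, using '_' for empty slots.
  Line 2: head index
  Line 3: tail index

write(49): buf=[49 _ _], head=0, tail=1, size=1
write(14): buf=[49 14 _], head=0, tail=2, size=2
write(30): buf=[49 14 30], head=0, tail=0, size=3
read(): buf=[_ 14 30], head=1, tail=0, size=2
write(56): buf=[56 14 30], head=1, tail=1, size=3
read(): buf=[56 _ 30], head=2, tail=1, size=2
write(26): buf=[56 26 30], head=2, tail=2, size=3
read(): buf=[56 26 _], head=0, tail=2, size=2
write(87): buf=[56 26 87], head=0, tail=0, size=3
read(): buf=[_ 26 87], head=1, tail=0, size=2
read(): buf=[_ _ 87], head=2, tail=0, size=1

Answer: _ _ 87
2
0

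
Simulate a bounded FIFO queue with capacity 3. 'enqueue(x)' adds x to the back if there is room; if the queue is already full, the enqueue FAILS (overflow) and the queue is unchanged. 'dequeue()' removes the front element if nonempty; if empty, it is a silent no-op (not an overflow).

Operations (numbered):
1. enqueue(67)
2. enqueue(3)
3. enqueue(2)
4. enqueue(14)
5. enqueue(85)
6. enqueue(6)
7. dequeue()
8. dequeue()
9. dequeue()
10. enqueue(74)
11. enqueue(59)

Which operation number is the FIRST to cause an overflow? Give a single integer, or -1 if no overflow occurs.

1. enqueue(67): size=1
2. enqueue(3): size=2
3. enqueue(2): size=3
4. enqueue(14): size=3=cap → OVERFLOW (fail)
5. enqueue(85): size=3=cap → OVERFLOW (fail)
6. enqueue(6): size=3=cap → OVERFLOW (fail)
7. dequeue(): size=2
8. dequeue(): size=1
9. dequeue(): size=0
10. enqueue(74): size=1
11. enqueue(59): size=2

Answer: 4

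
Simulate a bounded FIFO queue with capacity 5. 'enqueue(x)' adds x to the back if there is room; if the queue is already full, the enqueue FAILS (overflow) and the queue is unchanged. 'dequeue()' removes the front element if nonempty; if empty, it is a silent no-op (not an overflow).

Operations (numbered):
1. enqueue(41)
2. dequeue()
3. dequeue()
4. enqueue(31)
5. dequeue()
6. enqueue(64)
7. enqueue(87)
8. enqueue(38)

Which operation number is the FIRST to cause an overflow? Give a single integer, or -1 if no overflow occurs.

1. enqueue(41): size=1
2. dequeue(): size=0
3. dequeue(): empty, no-op, size=0
4. enqueue(31): size=1
5. dequeue(): size=0
6. enqueue(64): size=1
7. enqueue(87): size=2
8. enqueue(38): size=3

Answer: -1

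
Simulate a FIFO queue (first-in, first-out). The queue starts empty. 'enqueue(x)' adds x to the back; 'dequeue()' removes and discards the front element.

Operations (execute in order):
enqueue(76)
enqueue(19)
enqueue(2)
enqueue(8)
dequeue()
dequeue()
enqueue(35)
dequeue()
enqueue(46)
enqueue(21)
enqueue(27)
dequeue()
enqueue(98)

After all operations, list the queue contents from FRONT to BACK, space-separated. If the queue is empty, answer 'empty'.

Answer: 35 46 21 27 98

Derivation:
enqueue(76): [76]
enqueue(19): [76, 19]
enqueue(2): [76, 19, 2]
enqueue(8): [76, 19, 2, 8]
dequeue(): [19, 2, 8]
dequeue(): [2, 8]
enqueue(35): [2, 8, 35]
dequeue(): [8, 35]
enqueue(46): [8, 35, 46]
enqueue(21): [8, 35, 46, 21]
enqueue(27): [8, 35, 46, 21, 27]
dequeue(): [35, 46, 21, 27]
enqueue(98): [35, 46, 21, 27, 98]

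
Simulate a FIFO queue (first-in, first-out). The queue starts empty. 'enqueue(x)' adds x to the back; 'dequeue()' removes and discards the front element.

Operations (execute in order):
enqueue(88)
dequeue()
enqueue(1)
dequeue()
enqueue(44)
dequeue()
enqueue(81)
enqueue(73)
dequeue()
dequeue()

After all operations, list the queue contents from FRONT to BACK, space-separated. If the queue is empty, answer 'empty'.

enqueue(88): [88]
dequeue(): []
enqueue(1): [1]
dequeue(): []
enqueue(44): [44]
dequeue(): []
enqueue(81): [81]
enqueue(73): [81, 73]
dequeue(): [73]
dequeue(): []

Answer: empty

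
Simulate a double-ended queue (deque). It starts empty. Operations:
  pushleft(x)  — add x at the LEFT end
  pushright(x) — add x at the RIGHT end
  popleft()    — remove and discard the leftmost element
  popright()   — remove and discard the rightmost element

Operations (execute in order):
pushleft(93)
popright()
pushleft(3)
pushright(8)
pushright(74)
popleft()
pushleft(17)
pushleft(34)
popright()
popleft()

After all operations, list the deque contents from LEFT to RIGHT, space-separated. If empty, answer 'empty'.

Answer: 17 8

Derivation:
pushleft(93): [93]
popright(): []
pushleft(3): [3]
pushright(8): [3, 8]
pushright(74): [3, 8, 74]
popleft(): [8, 74]
pushleft(17): [17, 8, 74]
pushleft(34): [34, 17, 8, 74]
popright(): [34, 17, 8]
popleft(): [17, 8]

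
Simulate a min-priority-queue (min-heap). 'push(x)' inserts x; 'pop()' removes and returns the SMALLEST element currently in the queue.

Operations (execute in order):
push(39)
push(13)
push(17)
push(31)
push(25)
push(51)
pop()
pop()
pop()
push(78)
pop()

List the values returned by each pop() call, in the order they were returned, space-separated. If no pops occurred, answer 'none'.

push(39): heap contents = [39]
push(13): heap contents = [13, 39]
push(17): heap contents = [13, 17, 39]
push(31): heap contents = [13, 17, 31, 39]
push(25): heap contents = [13, 17, 25, 31, 39]
push(51): heap contents = [13, 17, 25, 31, 39, 51]
pop() → 13: heap contents = [17, 25, 31, 39, 51]
pop() → 17: heap contents = [25, 31, 39, 51]
pop() → 25: heap contents = [31, 39, 51]
push(78): heap contents = [31, 39, 51, 78]
pop() → 31: heap contents = [39, 51, 78]

Answer: 13 17 25 31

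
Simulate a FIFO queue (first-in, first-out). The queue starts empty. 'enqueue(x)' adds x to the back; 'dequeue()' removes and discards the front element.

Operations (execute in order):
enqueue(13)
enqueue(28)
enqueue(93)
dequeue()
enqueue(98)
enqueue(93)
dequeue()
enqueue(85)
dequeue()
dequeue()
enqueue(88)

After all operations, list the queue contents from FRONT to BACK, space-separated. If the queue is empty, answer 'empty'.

Answer: 93 85 88

Derivation:
enqueue(13): [13]
enqueue(28): [13, 28]
enqueue(93): [13, 28, 93]
dequeue(): [28, 93]
enqueue(98): [28, 93, 98]
enqueue(93): [28, 93, 98, 93]
dequeue(): [93, 98, 93]
enqueue(85): [93, 98, 93, 85]
dequeue(): [98, 93, 85]
dequeue(): [93, 85]
enqueue(88): [93, 85, 88]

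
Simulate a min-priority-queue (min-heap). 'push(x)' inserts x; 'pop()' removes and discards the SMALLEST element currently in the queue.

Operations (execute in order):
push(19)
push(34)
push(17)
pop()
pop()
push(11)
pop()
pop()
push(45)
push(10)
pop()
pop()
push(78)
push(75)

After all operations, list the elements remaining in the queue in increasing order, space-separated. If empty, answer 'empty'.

Answer: 75 78

Derivation:
push(19): heap contents = [19]
push(34): heap contents = [19, 34]
push(17): heap contents = [17, 19, 34]
pop() → 17: heap contents = [19, 34]
pop() → 19: heap contents = [34]
push(11): heap contents = [11, 34]
pop() → 11: heap contents = [34]
pop() → 34: heap contents = []
push(45): heap contents = [45]
push(10): heap contents = [10, 45]
pop() → 10: heap contents = [45]
pop() → 45: heap contents = []
push(78): heap contents = [78]
push(75): heap contents = [75, 78]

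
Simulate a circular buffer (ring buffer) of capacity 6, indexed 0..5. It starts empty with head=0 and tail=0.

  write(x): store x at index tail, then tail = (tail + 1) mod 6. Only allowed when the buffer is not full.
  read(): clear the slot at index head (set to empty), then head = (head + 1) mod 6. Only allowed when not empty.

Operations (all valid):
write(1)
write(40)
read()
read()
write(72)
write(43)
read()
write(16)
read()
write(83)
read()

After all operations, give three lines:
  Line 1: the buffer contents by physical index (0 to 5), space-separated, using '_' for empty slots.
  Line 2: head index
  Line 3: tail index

write(1): buf=[1 _ _ _ _ _], head=0, tail=1, size=1
write(40): buf=[1 40 _ _ _ _], head=0, tail=2, size=2
read(): buf=[_ 40 _ _ _ _], head=1, tail=2, size=1
read(): buf=[_ _ _ _ _ _], head=2, tail=2, size=0
write(72): buf=[_ _ 72 _ _ _], head=2, tail=3, size=1
write(43): buf=[_ _ 72 43 _ _], head=2, tail=4, size=2
read(): buf=[_ _ _ 43 _ _], head=3, tail=4, size=1
write(16): buf=[_ _ _ 43 16 _], head=3, tail=5, size=2
read(): buf=[_ _ _ _ 16 _], head=4, tail=5, size=1
write(83): buf=[_ _ _ _ 16 83], head=4, tail=0, size=2
read(): buf=[_ _ _ _ _ 83], head=5, tail=0, size=1

Answer: _ _ _ _ _ 83
5
0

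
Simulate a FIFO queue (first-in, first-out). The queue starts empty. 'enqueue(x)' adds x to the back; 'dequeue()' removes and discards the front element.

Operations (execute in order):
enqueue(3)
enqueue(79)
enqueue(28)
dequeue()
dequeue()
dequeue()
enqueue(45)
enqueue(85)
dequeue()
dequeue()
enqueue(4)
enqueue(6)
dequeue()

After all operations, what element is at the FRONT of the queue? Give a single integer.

enqueue(3): queue = [3]
enqueue(79): queue = [3, 79]
enqueue(28): queue = [3, 79, 28]
dequeue(): queue = [79, 28]
dequeue(): queue = [28]
dequeue(): queue = []
enqueue(45): queue = [45]
enqueue(85): queue = [45, 85]
dequeue(): queue = [85]
dequeue(): queue = []
enqueue(4): queue = [4]
enqueue(6): queue = [4, 6]
dequeue(): queue = [6]

Answer: 6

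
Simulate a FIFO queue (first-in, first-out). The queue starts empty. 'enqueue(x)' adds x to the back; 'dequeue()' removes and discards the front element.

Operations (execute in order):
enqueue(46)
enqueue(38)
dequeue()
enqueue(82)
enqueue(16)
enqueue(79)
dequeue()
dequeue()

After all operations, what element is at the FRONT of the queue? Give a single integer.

Answer: 16

Derivation:
enqueue(46): queue = [46]
enqueue(38): queue = [46, 38]
dequeue(): queue = [38]
enqueue(82): queue = [38, 82]
enqueue(16): queue = [38, 82, 16]
enqueue(79): queue = [38, 82, 16, 79]
dequeue(): queue = [82, 16, 79]
dequeue(): queue = [16, 79]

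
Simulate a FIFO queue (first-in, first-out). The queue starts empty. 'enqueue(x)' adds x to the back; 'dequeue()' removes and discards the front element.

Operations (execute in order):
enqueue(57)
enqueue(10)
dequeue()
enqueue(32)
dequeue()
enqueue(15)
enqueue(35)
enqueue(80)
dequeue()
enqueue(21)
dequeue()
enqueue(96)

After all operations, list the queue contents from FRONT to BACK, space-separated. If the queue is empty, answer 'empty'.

enqueue(57): [57]
enqueue(10): [57, 10]
dequeue(): [10]
enqueue(32): [10, 32]
dequeue(): [32]
enqueue(15): [32, 15]
enqueue(35): [32, 15, 35]
enqueue(80): [32, 15, 35, 80]
dequeue(): [15, 35, 80]
enqueue(21): [15, 35, 80, 21]
dequeue(): [35, 80, 21]
enqueue(96): [35, 80, 21, 96]

Answer: 35 80 21 96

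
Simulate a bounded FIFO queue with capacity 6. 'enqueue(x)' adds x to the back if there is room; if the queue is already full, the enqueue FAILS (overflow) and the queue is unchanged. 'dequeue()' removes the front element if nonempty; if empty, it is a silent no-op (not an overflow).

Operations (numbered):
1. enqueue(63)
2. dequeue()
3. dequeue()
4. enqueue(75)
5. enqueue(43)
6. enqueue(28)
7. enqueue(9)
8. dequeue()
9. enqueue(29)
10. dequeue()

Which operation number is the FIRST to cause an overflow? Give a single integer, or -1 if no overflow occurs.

1. enqueue(63): size=1
2. dequeue(): size=0
3. dequeue(): empty, no-op, size=0
4. enqueue(75): size=1
5. enqueue(43): size=2
6. enqueue(28): size=3
7. enqueue(9): size=4
8. dequeue(): size=3
9. enqueue(29): size=4
10. dequeue(): size=3

Answer: -1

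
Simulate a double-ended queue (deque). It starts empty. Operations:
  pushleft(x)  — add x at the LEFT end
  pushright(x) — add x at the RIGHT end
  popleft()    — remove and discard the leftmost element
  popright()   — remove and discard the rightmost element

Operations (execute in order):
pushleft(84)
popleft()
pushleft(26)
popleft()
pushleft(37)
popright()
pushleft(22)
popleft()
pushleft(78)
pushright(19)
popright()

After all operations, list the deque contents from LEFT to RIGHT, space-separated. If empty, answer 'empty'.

Answer: 78

Derivation:
pushleft(84): [84]
popleft(): []
pushleft(26): [26]
popleft(): []
pushleft(37): [37]
popright(): []
pushleft(22): [22]
popleft(): []
pushleft(78): [78]
pushright(19): [78, 19]
popright(): [78]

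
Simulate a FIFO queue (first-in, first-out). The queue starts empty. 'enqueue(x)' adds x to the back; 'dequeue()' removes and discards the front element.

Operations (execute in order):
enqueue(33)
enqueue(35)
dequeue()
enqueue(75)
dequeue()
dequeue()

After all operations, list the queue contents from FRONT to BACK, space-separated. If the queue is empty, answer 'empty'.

enqueue(33): [33]
enqueue(35): [33, 35]
dequeue(): [35]
enqueue(75): [35, 75]
dequeue(): [75]
dequeue(): []

Answer: empty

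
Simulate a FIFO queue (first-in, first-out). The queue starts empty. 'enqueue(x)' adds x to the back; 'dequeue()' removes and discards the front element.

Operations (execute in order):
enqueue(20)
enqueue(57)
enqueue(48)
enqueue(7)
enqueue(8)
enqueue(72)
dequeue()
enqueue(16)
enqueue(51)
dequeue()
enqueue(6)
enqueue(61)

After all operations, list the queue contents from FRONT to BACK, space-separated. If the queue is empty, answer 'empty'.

Answer: 48 7 8 72 16 51 6 61

Derivation:
enqueue(20): [20]
enqueue(57): [20, 57]
enqueue(48): [20, 57, 48]
enqueue(7): [20, 57, 48, 7]
enqueue(8): [20, 57, 48, 7, 8]
enqueue(72): [20, 57, 48, 7, 8, 72]
dequeue(): [57, 48, 7, 8, 72]
enqueue(16): [57, 48, 7, 8, 72, 16]
enqueue(51): [57, 48, 7, 8, 72, 16, 51]
dequeue(): [48, 7, 8, 72, 16, 51]
enqueue(6): [48, 7, 8, 72, 16, 51, 6]
enqueue(61): [48, 7, 8, 72, 16, 51, 6, 61]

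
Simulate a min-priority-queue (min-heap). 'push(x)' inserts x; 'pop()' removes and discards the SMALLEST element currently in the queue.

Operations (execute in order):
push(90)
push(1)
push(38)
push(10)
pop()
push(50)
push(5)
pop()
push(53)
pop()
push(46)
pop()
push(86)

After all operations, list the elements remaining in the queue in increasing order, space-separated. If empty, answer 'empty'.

Answer: 46 50 53 86 90

Derivation:
push(90): heap contents = [90]
push(1): heap contents = [1, 90]
push(38): heap contents = [1, 38, 90]
push(10): heap contents = [1, 10, 38, 90]
pop() → 1: heap contents = [10, 38, 90]
push(50): heap contents = [10, 38, 50, 90]
push(5): heap contents = [5, 10, 38, 50, 90]
pop() → 5: heap contents = [10, 38, 50, 90]
push(53): heap contents = [10, 38, 50, 53, 90]
pop() → 10: heap contents = [38, 50, 53, 90]
push(46): heap contents = [38, 46, 50, 53, 90]
pop() → 38: heap contents = [46, 50, 53, 90]
push(86): heap contents = [46, 50, 53, 86, 90]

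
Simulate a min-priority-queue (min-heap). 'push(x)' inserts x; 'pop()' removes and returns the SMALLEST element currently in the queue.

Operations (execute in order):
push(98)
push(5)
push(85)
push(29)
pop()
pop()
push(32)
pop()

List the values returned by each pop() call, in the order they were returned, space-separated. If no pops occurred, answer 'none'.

Answer: 5 29 32

Derivation:
push(98): heap contents = [98]
push(5): heap contents = [5, 98]
push(85): heap contents = [5, 85, 98]
push(29): heap contents = [5, 29, 85, 98]
pop() → 5: heap contents = [29, 85, 98]
pop() → 29: heap contents = [85, 98]
push(32): heap contents = [32, 85, 98]
pop() → 32: heap contents = [85, 98]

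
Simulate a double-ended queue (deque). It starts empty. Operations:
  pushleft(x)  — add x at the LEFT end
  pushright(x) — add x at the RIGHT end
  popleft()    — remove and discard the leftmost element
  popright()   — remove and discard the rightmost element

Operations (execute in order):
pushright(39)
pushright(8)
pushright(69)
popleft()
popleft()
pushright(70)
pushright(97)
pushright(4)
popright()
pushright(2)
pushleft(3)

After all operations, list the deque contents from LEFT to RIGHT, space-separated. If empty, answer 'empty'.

Answer: 3 69 70 97 2

Derivation:
pushright(39): [39]
pushright(8): [39, 8]
pushright(69): [39, 8, 69]
popleft(): [8, 69]
popleft(): [69]
pushright(70): [69, 70]
pushright(97): [69, 70, 97]
pushright(4): [69, 70, 97, 4]
popright(): [69, 70, 97]
pushright(2): [69, 70, 97, 2]
pushleft(3): [3, 69, 70, 97, 2]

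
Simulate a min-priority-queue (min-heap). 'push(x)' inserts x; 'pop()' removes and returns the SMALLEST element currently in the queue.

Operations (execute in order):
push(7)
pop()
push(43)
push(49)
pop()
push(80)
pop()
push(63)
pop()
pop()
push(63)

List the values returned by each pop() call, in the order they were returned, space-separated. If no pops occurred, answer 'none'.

push(7): heap contents = [7]
pop() → 7: heap contents = []
push(43): heap contents = [43]
push(49): heap contents = [43, 49]
pop() → 43: heap contents = [49]
push(80): heap contents = [49, 80]
pop() → 49: heap contents = [80]
push(63): heap contents = [63, 80]
pop() → 63: heap contents = [80]
pop() → 80: heap contents = []
push(63): heap contents = [63]

Answer: 7 43 49 63 80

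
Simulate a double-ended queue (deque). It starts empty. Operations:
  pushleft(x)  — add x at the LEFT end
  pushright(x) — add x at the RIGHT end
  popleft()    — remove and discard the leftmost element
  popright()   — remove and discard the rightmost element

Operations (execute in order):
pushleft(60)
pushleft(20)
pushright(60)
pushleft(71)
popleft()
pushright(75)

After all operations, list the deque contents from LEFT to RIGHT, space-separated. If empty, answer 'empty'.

Answer: 20 60 60 75

Derivation:
pushleft(60): [60]
pushleft(20): [20, 60]
pushright(60): [20, 60, 60]
pushleft(71): [71, 20, 60, 60]
popleft(): [20, 60, 60]
pushright(75): [20, 60, 60, 75]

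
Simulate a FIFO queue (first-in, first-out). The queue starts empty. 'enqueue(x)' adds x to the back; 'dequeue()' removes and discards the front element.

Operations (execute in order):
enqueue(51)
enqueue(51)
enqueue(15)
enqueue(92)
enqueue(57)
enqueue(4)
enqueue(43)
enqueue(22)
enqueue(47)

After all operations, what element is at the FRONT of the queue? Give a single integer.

enqueue(51): queue = [51]
enqueue(51): queue = [51, 51]
enqueue(15): queue = [51, 51, 15]
enqueue(92): queue = [51, 51, 15, 92]
enqueue(57): queue = [51, 51, 15, 92, 57]
enqueue(4): queue = [51, 51, 15, 92, 57, 4]
enqueue(43): queue = [51, 51, 15, 92, 57, 4, 43]
enqueue(22): queue = [51, 51, 15, 92, 57, 4, 43, 22]
enqueue(47): queue = [51, 51, 15, 92, 57, 4, 43, 22, 47]

Answer: 51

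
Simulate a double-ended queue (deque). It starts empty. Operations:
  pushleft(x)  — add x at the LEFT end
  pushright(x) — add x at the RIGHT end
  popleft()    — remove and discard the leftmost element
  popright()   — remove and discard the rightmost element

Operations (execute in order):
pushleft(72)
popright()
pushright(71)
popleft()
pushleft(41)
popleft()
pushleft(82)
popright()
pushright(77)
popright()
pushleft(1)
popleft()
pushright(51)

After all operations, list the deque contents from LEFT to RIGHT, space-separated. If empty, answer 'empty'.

pushleft(72): [72]
popright(): []
pushright(71): [71]
popleft(): []
pushleft(41): [41]
popleft(): []
pushleft(82): [82]
popright(): []
pushright(77): [77]
popright(): []
pushleft(1): [1]
popleft(): []
pushright(51): [51]

Answer: 51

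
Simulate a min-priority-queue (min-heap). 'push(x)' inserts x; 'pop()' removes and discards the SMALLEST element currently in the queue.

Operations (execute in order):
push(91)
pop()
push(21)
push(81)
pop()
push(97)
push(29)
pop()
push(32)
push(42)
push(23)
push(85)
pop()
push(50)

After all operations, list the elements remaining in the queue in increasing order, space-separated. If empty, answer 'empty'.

push(91): heap contents = [91]
pop() → 91: heap contents = []
push(21): heap contents = [21]
push(81): heap contents = [21, 81]
pop() → 21: heap contents = [81]
push(97): heap contents = [81, 97]
push(29): heap contents = [29, 81, 97]
pop() → 29: heap contents = [81, 97]
push(32): heap contents = [32, 81, 97]
push(42): heap contents = [32, 42, 81, 97]
push(23): heap contents = [23, 32, 42, 81, 97]
push(85): heap contents = [23, 32, 42, 81, 85, 97]
pop() → 23: heap contents = [32, 42, 81, 85, 97]
push(50): heap contents = [32, 42, 50, 81, 85, 97]

Answer: 32 42 50 81 85 97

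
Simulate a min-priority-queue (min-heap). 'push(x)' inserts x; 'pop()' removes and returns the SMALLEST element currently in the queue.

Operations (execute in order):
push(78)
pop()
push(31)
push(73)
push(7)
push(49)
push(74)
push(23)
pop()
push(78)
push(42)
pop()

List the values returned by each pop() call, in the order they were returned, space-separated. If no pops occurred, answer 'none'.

push(78): heap contents = [78]
pop() → 78: heap contents = []
push(31): heap contents = [31]
push(73): heap contents = [31, 73]
push(7): heap contents = [7, 31, 73]
push(49): heap contents = [7, 31, 49, 73]
push(74): heap contents = [7, 31, 49, 73, 74]
push(23): heap contents = [7, 23, 31, 49, 73, 74]
pop() → 7: heap contents = [23, 31, 49, 73, 74]
push(78): heap contents = [23, 31, 49, 73, 74, 78]
push(42): heap contents = [23, 31, 42, 49, 73, 74, 78]
pop() → 23: heap contents = [31, 42, 49, 73, 74, 78]

Answer: 78 7 23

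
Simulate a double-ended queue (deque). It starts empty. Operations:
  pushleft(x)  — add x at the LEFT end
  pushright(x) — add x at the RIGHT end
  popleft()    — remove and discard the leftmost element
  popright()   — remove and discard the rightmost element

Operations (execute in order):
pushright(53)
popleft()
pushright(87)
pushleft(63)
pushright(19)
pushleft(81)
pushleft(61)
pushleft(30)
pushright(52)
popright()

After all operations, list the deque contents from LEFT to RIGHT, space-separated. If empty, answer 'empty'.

Answer: 30 61 81 63 87 19

Derivation:
pushright(53): [53]
popleft(): []
pushright(87): [87]
pushleft(63): [63, 87]
pushright(19): [63, 87, 19]
pushleft(81): [81, 63, 87, 19]
pushleft(61): [61, 81, 63, 87, 19]
pushleft(30): [30, 61, 81, 63, 87, 19]
pushright(52): [30, 61, 81, 63, 87, 19, 52]
popright(): [30, 61, 81, 63, 87, 19]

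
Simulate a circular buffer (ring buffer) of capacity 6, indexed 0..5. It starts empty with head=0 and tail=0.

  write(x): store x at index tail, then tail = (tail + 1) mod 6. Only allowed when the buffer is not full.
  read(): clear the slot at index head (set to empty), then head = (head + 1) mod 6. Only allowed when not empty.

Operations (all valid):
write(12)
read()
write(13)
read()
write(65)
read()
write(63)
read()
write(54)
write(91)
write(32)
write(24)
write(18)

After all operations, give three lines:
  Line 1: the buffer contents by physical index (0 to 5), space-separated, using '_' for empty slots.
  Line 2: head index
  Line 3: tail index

write(12): buf=[12 _ _ _ _ _], head=0, tail=1, size=1
read(): buf=[_ _ _ _ _ _], head=1, tail=1, size=0
write(13): buf=[_ 13 _ _ _ _], head=1, tail=2, size=1
read(): buf=[_ _ _ _ _ _], head=2, tail=2, size=0
write(65): buf=[_ _ 65 _ _ _], head=2, tail=3, size=1
read(): buf=[_ _ _ _ _ _], head=3, tail=3, size=0
write(63): buf=[_ _ _ 63 _ _], head=3, tail=4, size=1
read(): buf=[_ _ _ _ _ _], head=4, tail=4, size=0
write(54): buf=[_ _ _ _ 54 _], head=4, tail=5, size=1
write(91): buf=[_ _ _ _ 54 91], head=4, tail=0, size=2
write(32): buf=[32 _ _ _ 54 91], head=4, tail=1, size=3
write(24): buf=[32 24 _ _ 54 91], head=4, tail=2, size=4
write(18): buf=[32 24 18 _ 54 91], head=4, tail=3, size=5

Answer: 32 24 18 _ 54 91
4
3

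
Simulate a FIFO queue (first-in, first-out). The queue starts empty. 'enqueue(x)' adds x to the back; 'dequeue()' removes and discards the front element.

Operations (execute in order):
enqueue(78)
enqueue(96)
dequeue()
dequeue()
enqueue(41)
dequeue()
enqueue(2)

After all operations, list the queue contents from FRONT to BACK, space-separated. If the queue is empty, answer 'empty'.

enqueue(78): [78]
enqueue(96): [78, 96]
dequeue(): [96]
dequeue(): []
enqueue(41): [41]
dequeue(): []
enqueue(2): [2]

Answer: 2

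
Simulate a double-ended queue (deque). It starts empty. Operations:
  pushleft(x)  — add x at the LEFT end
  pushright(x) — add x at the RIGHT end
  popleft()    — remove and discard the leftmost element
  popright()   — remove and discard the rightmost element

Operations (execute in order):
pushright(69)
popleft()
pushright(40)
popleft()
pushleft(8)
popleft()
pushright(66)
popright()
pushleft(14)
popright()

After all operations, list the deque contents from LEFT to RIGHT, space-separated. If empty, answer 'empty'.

Answer: empty

Derivation:
pushright(69): [69]
popleft(): []
pushright(40): [40]
popleft(): []
pushleft(8): [8]
popleft(): []
pushright(66): [66]
popright(): []
pushleft(14): [14]
popright(): []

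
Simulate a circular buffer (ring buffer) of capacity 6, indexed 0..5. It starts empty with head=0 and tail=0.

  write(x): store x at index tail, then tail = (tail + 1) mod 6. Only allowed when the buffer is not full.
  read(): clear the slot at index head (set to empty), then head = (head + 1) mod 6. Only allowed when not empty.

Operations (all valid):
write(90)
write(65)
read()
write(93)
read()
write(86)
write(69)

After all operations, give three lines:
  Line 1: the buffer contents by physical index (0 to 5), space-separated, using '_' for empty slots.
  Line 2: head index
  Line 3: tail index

write(90): buf=[90 _ _ _ _ _], head=0, tail=1, size=1
write(65): buf=[90 65 _ _ _ _], head=0, tail=2, size=2
read(): buf=[_ 65 _ _ _ _], head=1, tail=2, size=1
write(93): buf=[_ 65 93 _ _ _], head=1, tail=3, size=2
read(): buf=[_ _ 93 _ _ _], head=2, tail=3, size=1
write(86): buf=[_ _ 93 86 _ _], head=2, tail=4, size=2
write(69): buf=[_ _ 93 86 69 _], head=2, tail=5, size=3

Answer: _ _ 93 86 69 _
2
5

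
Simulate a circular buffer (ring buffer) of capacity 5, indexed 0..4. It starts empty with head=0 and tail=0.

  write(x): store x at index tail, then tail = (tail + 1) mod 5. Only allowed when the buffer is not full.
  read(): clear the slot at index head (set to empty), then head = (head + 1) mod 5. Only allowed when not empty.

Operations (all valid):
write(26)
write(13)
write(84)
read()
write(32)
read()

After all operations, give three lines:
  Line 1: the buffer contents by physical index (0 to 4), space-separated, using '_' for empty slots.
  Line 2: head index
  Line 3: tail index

write(26): buf=[26 _ _ _ _], head=0, tail=1, size=1
write(13): buf=[26 13 _ _ _], head=0, tail=2, size=2
write(84): buf=[26 13 84 _ _], head=0, tail=3, size=3
read(): buf=[_ 13 84 _ _], head=1, tail=3, size=2
write(32): buf=[_ 13 84 32 _], head=1, tail=4, size=3
read(): buf=[_ _ 84 32 _], head=2, tail=4, size=2

Answer: _ _ 84 32 _
2
4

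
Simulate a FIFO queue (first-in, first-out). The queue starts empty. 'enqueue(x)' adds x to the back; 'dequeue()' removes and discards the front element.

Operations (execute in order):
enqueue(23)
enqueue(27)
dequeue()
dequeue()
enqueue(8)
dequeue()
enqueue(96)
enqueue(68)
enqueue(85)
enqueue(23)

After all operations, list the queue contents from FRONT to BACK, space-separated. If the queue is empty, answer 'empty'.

Answer: 96 68 85 23

Derivation:
enqueue(23): [23]
enqueue(27): [23, 27]
dequeue(): [27]
dequeue(): []
enqueue(8): [8]
dequeue(): []
enqueue(96): [96]
enqueue(68): [96, 68]
enqueue(85): [96, 68, 85]
enqueue(23): [96, 68, 85, 23]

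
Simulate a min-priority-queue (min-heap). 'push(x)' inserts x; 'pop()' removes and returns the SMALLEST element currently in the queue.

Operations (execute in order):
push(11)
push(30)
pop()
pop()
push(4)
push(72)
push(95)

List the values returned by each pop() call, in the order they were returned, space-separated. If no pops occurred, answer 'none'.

Answer: 11 30

Derivation:
push(11): heap contents = [11]
push(30): heap contents = [11, 30]
pop() → 11: heap contents = [30]
pop() → 30: heap contents = []
push(4): heap contents = [4]
push(72): heap contents = [4, 72]
push(95): heap contents = [4, 72, 95]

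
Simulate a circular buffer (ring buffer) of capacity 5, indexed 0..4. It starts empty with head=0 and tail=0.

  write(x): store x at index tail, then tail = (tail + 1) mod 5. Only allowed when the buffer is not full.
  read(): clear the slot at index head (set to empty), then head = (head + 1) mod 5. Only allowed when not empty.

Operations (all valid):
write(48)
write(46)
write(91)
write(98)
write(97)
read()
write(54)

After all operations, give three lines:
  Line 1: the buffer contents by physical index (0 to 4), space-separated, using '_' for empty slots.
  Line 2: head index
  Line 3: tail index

write(48): buf=[48 _ _ _ _], head=0, tail=1, size=1
write(46): buf=[48 46 _ _ _], head=0, tail=2, size=2
write(91): buf=[48 46 91 _ _], head=0, tail=3, size=3
write(98): buf=[48 46 91 98 _], head=0, tail=4, size=4
write(97): buf=[48 46 91 98 97], head=0, tail=0, size=5
read(): buf=[_ 46 91 98 97], head=1, tail=0, size=4
write(54): buf=[54 46 91 98 97], head=1, tail=1, size=5

Answer: 54 46 91 98 97
1
1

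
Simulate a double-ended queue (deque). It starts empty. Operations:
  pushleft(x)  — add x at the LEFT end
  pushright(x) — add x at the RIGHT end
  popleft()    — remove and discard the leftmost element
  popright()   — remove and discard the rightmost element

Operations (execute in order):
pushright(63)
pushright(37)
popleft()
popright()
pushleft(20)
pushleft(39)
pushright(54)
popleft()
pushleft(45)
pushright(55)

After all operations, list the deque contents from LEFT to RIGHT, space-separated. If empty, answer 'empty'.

Answer: 45 20 54 55

Derivation:
pushright(63): [63]
pushright(37): [63, 37]
popleft(): [37]
popright(): []
pushleft(20): [20]
pushleft(39): [39, 20]
pushright(54): [39, 20, 54]
popleft(): [20, 54]
pushleft(45): [45, 20, 54]
pushright(55): [45, 20, 54, 55]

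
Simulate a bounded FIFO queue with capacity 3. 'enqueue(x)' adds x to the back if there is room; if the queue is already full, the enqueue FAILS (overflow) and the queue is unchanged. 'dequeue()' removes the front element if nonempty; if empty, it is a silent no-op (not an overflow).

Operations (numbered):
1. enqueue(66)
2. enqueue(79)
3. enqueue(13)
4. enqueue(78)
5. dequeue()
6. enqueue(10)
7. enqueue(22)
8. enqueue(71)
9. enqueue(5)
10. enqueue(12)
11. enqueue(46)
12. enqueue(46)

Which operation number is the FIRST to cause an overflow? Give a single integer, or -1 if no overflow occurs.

1. enqueue(66): size=1
2. enqueue(79): size=2
3. enqueue(13): size=3
4. enqueue(78): size=3=cap → OVERFLOW (fail)
5. dequeue(): size=2
6. enqueue(10): size=3
7. enqueue(22): size=3=cap → OVERFLOW (fail)
8. enqueue(71): size=3=cap → OVERFLOW (fail)
9. enqueue(5): size=3=cap → OVERFLOW (fail)
10. enqueue(12): size=3=cap → OVERFLOW (fail)
11. enqueue(46): size=3=cap → OVERFLOW (fail)
12. enqueue(46): size=3=cap → OVERFLOW (fail)

Answer: 4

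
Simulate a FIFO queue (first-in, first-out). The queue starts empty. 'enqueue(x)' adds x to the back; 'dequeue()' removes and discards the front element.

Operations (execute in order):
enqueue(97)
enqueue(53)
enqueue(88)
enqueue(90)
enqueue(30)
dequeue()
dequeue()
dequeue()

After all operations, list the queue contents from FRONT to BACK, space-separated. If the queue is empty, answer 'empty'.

enqueue(97): [97]
enqueue(53): [97, 53]
enqueue(88): [97, 53, 88]
enqueue(90): [97, 53, 88, 90]
enqueue(30): [97, 53, 88, 90, 30]
dequeue(): [53, 88, 90, 30]
dequeue(): [88, 90, 30]
dequeue(): [90, 30]

Answer: 90 30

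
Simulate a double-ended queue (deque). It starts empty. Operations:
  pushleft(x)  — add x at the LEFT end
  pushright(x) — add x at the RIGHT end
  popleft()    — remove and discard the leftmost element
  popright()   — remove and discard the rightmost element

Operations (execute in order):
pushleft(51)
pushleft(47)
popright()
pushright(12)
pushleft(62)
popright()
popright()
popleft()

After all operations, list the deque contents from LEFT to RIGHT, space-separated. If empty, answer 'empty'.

pushleft(51): [51]
pushleft(47): [47, 51]
popright(): [47]
pushright(12): [47, 12]
pushleft(62): [62, 47, 12]
popright(): [62, 47]
popright(): [62]
popleft(): []

Answer: empty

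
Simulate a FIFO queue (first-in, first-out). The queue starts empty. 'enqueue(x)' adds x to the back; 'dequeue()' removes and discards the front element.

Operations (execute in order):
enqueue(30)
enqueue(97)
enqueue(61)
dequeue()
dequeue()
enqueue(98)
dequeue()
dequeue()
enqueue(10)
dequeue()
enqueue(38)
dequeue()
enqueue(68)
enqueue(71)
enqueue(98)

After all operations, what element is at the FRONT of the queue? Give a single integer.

Answer: 68

Derivation:
enqueue(30): queue = [30]
enqueue(97): queue = [30, 97]
enqueue(61): queue = [30, 97, 61]
dequeue(): queue = [97, 61]
dequeue(): queue = [61]
enqueue(98): queue = [61, 98]
dequeue(): queue = [98]
dequeue(): queue = []
enqueue(10): queue = [10]
dequeue(): queue = []
enqueue(38): queue = [38]
dequeue(): queue = []
enqueue(68): queue = [68]
enqueue(71): queue = [68, 71]
enqueue(98): queue = [68, 71, 98]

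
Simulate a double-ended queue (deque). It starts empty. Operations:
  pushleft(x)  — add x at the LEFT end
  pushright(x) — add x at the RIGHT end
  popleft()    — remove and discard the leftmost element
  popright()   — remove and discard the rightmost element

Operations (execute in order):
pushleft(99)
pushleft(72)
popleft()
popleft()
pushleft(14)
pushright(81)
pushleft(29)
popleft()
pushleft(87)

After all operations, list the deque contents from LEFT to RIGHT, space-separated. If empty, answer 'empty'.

pushleft(99): [99]
pushleft(72): [72, 99]
popleft(): [99]
popleft(): []
pushleft(14): [14]
pushright(81): [14, 81]
pushleft(29): [29, 14, 81]
popleft(): [14, 81]
pushleft(87): [87, 14, 81]

Answer: 87 14 81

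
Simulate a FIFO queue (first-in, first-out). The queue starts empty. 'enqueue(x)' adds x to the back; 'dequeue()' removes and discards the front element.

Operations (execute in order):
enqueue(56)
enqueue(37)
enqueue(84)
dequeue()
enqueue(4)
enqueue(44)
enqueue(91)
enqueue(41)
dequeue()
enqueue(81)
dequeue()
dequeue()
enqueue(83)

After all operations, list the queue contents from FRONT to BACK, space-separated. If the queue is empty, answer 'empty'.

enqueue(56): [56]
enqueue(37): [56, 37]
enqueue(84): [56, 37, 84]
dequeue(): [37, 84]
enqueue(4): [37, 84, 4]
enqueue(44): [37, 84, 4, 44]
enqueue(91): [37, 84, 4, 44, 91]
enqueue(41): [37, 84, 4, 44, 91, 41]
dequeue(): [84, 4, 44, 91, 41]
enqueue(81): [84, 4, 44, 91, 41, 81]
dequeue(): [4, 44, 91, 41, 81]
dequeue(): [44, 91, 41, 81]
enqueue(83): [44, 91, 41, 81, 83]

Answer: 44 91 41 81 83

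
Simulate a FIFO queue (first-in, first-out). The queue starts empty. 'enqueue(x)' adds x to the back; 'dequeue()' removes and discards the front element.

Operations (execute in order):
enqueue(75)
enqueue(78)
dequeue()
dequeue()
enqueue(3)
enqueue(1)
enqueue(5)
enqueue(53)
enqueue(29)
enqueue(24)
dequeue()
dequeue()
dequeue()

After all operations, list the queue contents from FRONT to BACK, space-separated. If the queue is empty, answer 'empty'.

enqueue(75): [75]
enqueue(78): [75, 78]
dequeue(): [78]
dequeue(): []
enqueue(3): [3]
enqueue(1): [3, 1]
enqueue(5): [3, 1, 5]
enqueue(53): [3, 1, 5, 53]
enqueue(29): [3, 1, 5, 53, 29]
enqueue(24): [3, 1, 5, 53, 29, 24]
dequeue(): [1, 5, 53, 29, 24]
dequeue(): [5, 53, 29, 24]
dequeue(): [53, 29, 24]

Answer: 53 29 24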